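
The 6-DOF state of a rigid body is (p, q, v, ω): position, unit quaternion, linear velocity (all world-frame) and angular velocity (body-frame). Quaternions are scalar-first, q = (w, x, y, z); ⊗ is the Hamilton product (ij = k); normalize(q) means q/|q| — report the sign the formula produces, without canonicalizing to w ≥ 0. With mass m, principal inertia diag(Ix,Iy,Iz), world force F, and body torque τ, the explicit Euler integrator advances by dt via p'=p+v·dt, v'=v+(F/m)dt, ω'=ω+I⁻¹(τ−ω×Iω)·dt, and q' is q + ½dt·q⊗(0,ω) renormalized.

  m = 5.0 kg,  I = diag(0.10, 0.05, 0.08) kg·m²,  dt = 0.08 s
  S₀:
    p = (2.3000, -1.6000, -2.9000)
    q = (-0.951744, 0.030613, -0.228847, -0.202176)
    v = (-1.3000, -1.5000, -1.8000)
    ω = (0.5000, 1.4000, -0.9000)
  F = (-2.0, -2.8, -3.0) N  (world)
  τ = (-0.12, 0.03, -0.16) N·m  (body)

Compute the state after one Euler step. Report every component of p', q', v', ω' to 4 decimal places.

p' = (2.1960, -1.7200, -3.0440)
q' = (-0.9445, 0.0311, -0.2844, -0.1612)
v' = (-1.3320, -1.5448, -1.8480)
ω' = (0.4342, 1.4624, -1.0250)

linear accel F/m = (-0.4000, -0.5600, -0.6000)
p' = p + v·dt = (2.1960, -1.7200, -3.0440)
v + (F/m)dt = (-1.3320, -1.5448, -1.8480)
precession coupling ω×(Iω) = (-0.0378, -0.0090, -0.0350)
α = I⁻¹(τ − ω×Iω) = (-0.8220, 0.7800, -1.5625)
ω' = ω + α·dt = (0.4342, 1.4624, -1.0250)
2q̇ = q⊗(0,ω) = (0.1231209, 0.0131367, -1.4059779, 1.0138513)
updated quaternion q' = (-0.9445, 0.0311, -0.2844, -0.1612)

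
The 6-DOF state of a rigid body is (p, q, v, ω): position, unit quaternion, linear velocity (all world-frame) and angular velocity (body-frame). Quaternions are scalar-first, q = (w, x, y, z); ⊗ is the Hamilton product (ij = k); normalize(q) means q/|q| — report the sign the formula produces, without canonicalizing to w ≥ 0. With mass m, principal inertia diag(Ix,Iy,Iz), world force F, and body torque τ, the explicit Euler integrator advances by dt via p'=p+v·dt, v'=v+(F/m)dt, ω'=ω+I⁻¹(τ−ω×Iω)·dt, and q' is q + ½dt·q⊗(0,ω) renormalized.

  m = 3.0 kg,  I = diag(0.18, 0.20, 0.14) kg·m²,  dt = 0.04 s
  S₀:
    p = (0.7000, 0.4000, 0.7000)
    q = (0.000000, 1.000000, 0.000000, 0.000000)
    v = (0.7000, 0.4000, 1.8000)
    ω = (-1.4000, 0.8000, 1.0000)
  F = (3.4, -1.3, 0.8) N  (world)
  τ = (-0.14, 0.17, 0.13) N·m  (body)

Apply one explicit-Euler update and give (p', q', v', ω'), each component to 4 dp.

p' = (0.7280, 0.4160, 0.7720)
q' = (0.0280, 0.9993, -0.0200, 0.0160)
v' = (0.7453, 0.3827, 1.8107)
ω' = (-1.4204, 0.8452, 1.0435)

a = F/m = (1.1333, -0.4333, 0.2667)
p + v·dt = (0.7280, 0.4160, 0.7720)
v + (F/m)dt = (0.7453, 0.3827, 1.8107)
precession coupling ω×(Iω) = (-0.0480, -0.0560, -0.0224)
angular accel α = (-0.5111, 1.1300, 1.0886)
new body rate ω' = (-1.4204, 0.8452, 1.0435)
q⊗(0,ω) = (1.4000000, 0.0000000, -1.0000000, 0.8000000)
updated quaternion q' = (0.0280, 0.9993, -0.0200, 0.0160)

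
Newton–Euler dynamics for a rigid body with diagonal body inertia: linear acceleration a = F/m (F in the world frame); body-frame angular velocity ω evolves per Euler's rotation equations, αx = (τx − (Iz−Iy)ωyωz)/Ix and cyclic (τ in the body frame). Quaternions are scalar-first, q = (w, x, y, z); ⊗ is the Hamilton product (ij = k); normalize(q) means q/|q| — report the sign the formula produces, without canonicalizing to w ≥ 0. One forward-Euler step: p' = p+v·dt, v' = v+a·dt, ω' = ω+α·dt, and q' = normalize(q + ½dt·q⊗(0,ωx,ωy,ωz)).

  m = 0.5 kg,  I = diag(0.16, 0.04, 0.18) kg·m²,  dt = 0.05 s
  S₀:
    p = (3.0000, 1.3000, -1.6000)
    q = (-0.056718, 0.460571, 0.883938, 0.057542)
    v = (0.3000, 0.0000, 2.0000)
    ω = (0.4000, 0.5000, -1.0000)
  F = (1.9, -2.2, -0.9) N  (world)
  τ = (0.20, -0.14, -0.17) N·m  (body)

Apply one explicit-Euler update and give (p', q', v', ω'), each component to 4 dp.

p' = (3.0150, 1.3000, -1.5000)
q' = (-0.0709, 0.4370, 0.8949, 0.0559)
v' = (0.4900, -0.2200, 1.9100)
ω' = (0.4844, 0.3150, -1.0406)

(τ − ω×Iω)/I = (1.6875, -3.7000, -0.8111)
ω' = ω + α·dt = (0.4844, 0.3150, -1.0406)
Hamilton product q⊗(0,ω) = (-0.5686554, -0.9353962, 0.4552288, -0.0665717)
updated quaternion q' = (-0.0709, 0.4370, 0.8949, 0.0559)
p + v·dt = (3.0150, 1.3000, -1.5000)
v + (F/m)dt = (0.4900, -0.2200, 1.9100)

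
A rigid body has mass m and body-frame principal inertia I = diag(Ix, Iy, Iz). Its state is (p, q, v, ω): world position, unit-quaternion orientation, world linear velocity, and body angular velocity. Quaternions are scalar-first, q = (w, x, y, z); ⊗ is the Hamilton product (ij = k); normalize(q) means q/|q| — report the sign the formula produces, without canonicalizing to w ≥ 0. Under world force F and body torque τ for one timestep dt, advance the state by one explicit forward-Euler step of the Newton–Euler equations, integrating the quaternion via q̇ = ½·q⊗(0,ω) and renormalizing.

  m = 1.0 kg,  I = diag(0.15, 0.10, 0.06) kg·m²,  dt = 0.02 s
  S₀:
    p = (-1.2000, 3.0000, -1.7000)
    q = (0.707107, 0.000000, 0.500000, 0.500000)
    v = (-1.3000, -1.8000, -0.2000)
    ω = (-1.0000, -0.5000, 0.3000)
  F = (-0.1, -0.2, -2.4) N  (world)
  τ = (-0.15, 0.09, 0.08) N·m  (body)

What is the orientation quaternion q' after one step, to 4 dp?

q' = (0.7081, -0.0031, 0.4914, 0.5071)

q⊗(0,ω) = (0.1000000, -0.3071070, -0.8535535, 0.7121321)
q' = normalize(q + ½dt·q⊗(0,ω)) = (0.7081, -0.0031, 0.4914, 0.5071)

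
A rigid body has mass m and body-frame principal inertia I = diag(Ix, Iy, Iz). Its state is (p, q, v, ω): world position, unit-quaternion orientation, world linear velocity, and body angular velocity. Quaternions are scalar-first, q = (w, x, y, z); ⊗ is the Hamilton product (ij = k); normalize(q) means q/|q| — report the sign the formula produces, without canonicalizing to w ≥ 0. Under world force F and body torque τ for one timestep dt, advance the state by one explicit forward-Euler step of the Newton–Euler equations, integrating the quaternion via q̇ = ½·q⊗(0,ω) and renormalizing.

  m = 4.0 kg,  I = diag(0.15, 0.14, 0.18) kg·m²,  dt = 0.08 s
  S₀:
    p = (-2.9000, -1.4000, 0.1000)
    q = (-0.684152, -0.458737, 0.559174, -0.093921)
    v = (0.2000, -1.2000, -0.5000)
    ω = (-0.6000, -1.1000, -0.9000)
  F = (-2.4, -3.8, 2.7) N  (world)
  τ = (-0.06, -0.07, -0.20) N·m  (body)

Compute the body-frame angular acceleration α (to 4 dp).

α = (-0.6640, -0.3843, -1.0744)

ω×(Iω) gyroscopic = (0.0396, -0.0162, -0.0066)
angular accel α = (-0.6640, -0.3843, -1.0744)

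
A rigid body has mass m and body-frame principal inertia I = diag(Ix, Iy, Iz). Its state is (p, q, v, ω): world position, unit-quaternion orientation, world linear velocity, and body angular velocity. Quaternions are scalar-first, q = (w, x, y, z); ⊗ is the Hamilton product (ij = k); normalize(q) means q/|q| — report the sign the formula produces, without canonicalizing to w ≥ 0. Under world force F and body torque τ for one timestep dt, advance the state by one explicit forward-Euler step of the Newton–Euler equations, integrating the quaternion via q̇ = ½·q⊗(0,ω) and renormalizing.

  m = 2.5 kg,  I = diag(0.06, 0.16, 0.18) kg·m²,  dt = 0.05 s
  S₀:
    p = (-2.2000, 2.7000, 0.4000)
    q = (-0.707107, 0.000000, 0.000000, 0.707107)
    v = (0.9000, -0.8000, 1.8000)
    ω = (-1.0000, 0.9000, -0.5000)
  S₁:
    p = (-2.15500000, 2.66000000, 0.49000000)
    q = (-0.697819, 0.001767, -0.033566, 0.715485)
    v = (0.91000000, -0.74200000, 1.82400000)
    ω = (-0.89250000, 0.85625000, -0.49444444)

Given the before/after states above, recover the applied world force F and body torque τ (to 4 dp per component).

F = (0.5000, 2.9000, 1.2000)
τ = (0.1200, -0.2000, -0.0700)

Δv = v₁−v₀ = (0.01000000, 0.05800000, 0.02400000)
m·(v₁−v₀)/dt = (0.5000, 2.9000, 1.2000)
ω₁ − ω₀ = (0.10750000, -0.04375000, 0.00555556)
ω₀×(Iω₀) = (-0.0090, -0.0600, -0.0900)
τ = I·(Δω/dt) + ω₀×(Iω₀) = (0.1200, -0.2000, -0.0700)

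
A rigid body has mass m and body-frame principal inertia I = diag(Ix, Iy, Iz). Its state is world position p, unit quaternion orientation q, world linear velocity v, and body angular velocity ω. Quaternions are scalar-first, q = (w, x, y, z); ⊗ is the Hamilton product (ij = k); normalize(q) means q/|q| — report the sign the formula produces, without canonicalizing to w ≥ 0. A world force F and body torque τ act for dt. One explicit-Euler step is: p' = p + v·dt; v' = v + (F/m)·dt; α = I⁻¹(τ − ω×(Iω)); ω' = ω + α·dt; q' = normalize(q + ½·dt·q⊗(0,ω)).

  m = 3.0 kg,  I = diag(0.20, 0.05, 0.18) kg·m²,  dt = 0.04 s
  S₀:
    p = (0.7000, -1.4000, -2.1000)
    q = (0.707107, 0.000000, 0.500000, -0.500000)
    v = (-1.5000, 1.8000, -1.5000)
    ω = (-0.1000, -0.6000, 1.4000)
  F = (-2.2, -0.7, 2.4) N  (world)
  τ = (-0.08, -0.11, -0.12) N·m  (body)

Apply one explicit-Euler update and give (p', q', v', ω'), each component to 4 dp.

p' = (0.6400, -1.3280, -2.1600)
q' = (0.7268, 0.0066, 0.4923, -0.4790)
v' = (-1.5293, 1.7907, -1.4680)
ω' = (-0.0942, -0.6858, 1.3753)

gyro term ω×Iω = (-0.1092, -0.0028, -0.0090)
(τ − ω×Iω)/I = (0.1460, -2.1440, -0.6167)
new body rate ω' = (-0.0942, -0.6858, 1.3753)
q⊗(0,ω) = (1.0000000, 0.3292893, -0.3742642, 1.0399498)
q' = normalize(q + ½dt·q⊗(0,ω)) = (0.7268, 0.0066, 0.4923, -0.4790)
a = F/m = (-0.7333, -0.2333, 0.8000)
p' = p + v·dt = (0.6400, -1.3280, -2.1600)
v + (F/m)dt = (-1.5293, 1.7907, -1.4680)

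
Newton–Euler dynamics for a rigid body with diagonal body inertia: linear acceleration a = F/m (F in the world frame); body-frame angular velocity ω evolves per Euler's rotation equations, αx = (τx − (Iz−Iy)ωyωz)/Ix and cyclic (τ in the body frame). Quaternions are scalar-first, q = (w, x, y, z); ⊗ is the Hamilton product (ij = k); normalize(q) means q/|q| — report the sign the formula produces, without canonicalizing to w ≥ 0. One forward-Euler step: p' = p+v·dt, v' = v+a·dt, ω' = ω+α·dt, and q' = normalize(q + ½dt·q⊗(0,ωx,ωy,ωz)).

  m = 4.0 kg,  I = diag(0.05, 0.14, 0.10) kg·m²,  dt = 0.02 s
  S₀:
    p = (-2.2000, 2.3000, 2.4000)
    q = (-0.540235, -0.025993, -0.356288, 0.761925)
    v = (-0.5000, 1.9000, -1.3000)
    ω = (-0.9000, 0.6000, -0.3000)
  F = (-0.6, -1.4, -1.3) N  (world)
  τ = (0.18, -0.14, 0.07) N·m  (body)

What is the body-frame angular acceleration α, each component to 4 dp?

α = (3.4560, -0.9036, 1.1860)

precession coupling ω×(Iω) = (0.0072, -0.0135, -0.0486)
(τ − ω×Iω)/I = (3.4560, -0.9036, 1.1860)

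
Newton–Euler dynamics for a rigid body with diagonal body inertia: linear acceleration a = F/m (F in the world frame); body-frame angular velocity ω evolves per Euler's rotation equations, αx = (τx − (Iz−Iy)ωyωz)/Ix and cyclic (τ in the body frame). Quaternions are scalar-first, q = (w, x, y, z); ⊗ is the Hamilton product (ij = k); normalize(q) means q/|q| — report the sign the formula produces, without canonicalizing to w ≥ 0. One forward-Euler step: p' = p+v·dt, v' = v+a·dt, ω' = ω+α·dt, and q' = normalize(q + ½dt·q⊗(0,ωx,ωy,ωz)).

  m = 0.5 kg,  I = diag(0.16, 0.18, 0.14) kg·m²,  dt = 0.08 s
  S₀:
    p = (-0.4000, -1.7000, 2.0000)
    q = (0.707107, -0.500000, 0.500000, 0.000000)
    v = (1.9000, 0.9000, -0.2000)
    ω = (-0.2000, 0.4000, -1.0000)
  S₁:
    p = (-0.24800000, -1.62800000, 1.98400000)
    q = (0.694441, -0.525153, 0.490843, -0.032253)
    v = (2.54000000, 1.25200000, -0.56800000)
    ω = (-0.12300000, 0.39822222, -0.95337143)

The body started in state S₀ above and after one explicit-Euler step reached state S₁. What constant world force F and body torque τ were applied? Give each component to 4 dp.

F = (4.0000, 2.2000, -2.3000)
τ = (0.1700, 0.0000, 0.0800)

velocity change Δv = (0.64000000, 0.35200000, -0.36800000)
F = m·Δv/dt = (4.0000, 2.2000, -2.3000)
ω₁ − ω₀ = (0.07700000, -0.00177778, 0.04662857)
applied torque τ = (0.1700, 0.0000, 0.0800)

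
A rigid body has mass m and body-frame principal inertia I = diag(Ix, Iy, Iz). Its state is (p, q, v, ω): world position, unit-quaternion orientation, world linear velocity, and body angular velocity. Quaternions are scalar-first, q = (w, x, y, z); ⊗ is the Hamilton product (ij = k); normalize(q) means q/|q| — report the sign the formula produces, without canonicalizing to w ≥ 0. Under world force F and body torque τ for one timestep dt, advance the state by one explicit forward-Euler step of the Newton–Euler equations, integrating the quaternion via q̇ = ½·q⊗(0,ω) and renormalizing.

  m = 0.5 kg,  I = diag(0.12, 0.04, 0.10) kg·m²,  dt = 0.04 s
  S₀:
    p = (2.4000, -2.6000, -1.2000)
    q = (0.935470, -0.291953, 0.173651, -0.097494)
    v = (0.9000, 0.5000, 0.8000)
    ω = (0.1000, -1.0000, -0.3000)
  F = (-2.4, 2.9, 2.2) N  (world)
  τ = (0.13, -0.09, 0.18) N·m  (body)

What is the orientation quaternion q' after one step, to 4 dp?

Hamilton product q⊗(0,ω) = (0.1735981, -0.0560423, -1.0328053, -0.0060531)
q' = normalize(q + ½dt·q⊗(0,ω)) = (0.9387, -0.2930, 0.1530, -0.0976)

q' = (0.9387, -0.2930, 0.1530, -0.0976)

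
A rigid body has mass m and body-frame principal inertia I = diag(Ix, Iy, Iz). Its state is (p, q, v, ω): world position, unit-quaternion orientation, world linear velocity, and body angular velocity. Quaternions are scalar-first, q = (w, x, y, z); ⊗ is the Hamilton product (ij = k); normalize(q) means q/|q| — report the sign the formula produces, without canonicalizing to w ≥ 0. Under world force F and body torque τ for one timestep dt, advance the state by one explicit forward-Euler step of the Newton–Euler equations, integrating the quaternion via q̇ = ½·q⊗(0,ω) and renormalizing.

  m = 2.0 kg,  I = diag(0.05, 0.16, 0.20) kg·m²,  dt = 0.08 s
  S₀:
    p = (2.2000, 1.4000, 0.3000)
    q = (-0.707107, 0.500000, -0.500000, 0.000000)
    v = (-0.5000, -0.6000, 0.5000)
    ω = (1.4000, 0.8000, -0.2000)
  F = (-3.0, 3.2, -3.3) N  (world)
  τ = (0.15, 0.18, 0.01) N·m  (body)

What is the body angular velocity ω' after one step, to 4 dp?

(τ − ω×Iω)/I = (3.1280, 0.8625, -0.5660)
new body rate ω' = (1.6502, 0.8690, -0.2453)

ω' = (1.6502, 0.8690, -0.2453)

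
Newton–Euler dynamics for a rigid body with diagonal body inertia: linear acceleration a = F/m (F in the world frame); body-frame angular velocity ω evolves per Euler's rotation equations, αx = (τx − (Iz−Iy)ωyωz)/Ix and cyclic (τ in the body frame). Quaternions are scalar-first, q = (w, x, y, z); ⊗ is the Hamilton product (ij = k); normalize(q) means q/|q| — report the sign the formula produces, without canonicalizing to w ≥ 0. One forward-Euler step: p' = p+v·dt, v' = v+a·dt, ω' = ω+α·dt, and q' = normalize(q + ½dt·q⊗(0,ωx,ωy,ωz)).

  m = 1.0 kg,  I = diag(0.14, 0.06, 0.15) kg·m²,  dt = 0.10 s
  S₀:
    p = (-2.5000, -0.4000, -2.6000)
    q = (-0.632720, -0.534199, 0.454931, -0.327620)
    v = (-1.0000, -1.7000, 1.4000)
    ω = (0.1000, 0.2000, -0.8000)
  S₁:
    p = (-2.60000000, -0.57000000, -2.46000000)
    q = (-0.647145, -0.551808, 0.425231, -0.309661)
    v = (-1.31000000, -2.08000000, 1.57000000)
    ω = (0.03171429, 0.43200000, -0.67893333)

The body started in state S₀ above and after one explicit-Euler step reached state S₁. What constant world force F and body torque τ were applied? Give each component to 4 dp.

ω₁ − ω₀ = (-0.06828571, 0.23200000, 0.12106667)
gyro term ω₀×Iω₀ = (-0.0144, 0.0008, -0.0016)
τ = I·(Δω/dt) + ω₀×(Iω₀) = (-0.1100, 0.1400, 0.1800)
Δv = v₁−v₀ = (-0.31000000, -0.38000000, 0.17000000)
applied force F = (-3.1000, -3.8000, 1.7000)

F = (-3.1000, -3.8000, 1.7000)
τ = (-0.1100, 0.1400, 0.1800)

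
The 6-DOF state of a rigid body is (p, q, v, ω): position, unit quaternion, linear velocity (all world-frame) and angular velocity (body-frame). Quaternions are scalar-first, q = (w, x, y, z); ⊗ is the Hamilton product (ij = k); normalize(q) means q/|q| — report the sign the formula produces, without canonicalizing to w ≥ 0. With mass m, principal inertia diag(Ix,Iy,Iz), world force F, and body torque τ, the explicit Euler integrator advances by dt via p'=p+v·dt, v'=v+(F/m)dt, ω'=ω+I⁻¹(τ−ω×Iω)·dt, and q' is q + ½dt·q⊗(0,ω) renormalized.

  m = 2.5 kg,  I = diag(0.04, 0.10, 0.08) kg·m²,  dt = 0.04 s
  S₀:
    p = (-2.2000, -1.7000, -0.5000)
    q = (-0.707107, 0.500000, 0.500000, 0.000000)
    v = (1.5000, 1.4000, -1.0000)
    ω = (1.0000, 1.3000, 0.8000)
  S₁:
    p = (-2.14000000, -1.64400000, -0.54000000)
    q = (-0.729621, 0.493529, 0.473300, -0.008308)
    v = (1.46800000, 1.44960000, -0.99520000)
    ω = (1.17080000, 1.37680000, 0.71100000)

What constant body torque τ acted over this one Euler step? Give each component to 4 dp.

τ = (0.1500, 0.1600, -0.1000)

ω₁ − ω₀ = (0.17080000, 0.07680000, -0.08900000)
precession coupling = (-0.0208, -0.0320, 0.0780)
τ = I·(Δω/dt) + ω₀×(Iω₀) = (0.1500, 0.1600, -0.1000)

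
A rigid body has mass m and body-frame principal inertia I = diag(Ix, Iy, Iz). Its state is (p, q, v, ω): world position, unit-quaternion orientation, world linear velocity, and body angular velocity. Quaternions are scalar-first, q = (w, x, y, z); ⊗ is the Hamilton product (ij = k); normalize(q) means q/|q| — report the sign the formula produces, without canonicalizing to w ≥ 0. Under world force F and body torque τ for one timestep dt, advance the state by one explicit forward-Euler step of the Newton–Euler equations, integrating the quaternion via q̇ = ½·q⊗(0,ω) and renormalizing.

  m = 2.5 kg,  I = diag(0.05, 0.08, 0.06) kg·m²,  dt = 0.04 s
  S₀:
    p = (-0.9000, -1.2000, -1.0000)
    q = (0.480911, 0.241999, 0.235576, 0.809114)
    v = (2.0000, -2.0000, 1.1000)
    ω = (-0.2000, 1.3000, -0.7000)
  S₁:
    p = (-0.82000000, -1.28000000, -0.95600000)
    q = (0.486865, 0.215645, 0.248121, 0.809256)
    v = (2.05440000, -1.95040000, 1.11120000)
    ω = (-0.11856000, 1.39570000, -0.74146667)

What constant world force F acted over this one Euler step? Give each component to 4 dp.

velocity change Δv = (0.05440000, 0.04960000, 0.01120000)
applied force F = (3.4000, 3.1000, 0.7000)

F = (3.4000, 3.1000, 0.7000)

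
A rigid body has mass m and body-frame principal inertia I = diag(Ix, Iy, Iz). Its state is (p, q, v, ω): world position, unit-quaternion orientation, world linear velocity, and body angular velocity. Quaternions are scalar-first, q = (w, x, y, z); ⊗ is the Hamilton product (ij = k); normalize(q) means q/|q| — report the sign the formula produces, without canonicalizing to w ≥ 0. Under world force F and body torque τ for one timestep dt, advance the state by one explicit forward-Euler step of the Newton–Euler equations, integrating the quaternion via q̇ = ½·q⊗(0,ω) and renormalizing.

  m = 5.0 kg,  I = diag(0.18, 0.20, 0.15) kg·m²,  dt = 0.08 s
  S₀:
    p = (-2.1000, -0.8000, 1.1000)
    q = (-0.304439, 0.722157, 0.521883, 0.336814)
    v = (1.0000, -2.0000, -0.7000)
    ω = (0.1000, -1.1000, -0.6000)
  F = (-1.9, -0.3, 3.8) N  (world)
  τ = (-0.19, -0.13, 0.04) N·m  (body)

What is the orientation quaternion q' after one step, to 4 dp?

2q̇ = q⊗(0,ω) = (0.7039440, 0.0269217, 0.8018585, -0.6638976)
q' = normalize(q + ½dt·q⊗(0,ω)) = (-0.2759, 0.7223, 0.5533, 0.3099)

q' = (-0.2759, 0.7223, 0.5533, 0.3099)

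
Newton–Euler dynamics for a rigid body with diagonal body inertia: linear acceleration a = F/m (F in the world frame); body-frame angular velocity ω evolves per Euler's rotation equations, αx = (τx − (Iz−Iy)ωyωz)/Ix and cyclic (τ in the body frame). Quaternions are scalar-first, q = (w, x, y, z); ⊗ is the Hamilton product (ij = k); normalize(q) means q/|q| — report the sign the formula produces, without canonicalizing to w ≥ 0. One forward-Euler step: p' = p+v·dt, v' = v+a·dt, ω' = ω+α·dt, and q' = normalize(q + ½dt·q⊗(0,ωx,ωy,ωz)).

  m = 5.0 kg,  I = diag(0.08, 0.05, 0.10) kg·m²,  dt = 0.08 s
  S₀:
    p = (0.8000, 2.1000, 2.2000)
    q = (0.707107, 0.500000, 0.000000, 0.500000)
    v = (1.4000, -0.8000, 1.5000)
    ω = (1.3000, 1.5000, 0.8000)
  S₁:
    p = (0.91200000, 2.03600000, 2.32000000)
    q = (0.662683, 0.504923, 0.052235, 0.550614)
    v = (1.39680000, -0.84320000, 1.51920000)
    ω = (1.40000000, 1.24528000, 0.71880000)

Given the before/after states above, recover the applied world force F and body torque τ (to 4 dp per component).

F = (-0.2000, -2.7000, 1.2000)
τ = (0.1600, -0.1800, -0.1600)

velocity change Δv = (-0.00320000, -0.04320000, 0.01920000)
m·(v₁−v₀)/dt = (-0.2000, -2.7000, 1.2000)
Δω = ω₁−ω₀ = (0.10000000, -0.25472000, -0.08120000)
gyro term ω₀×Iω₀ = (0.0600, -0.0208, -0.0585)
τ = I·(Δω/dt) + ω₀×(Iω₀) = (0.1600, -0.1800, -0.1600)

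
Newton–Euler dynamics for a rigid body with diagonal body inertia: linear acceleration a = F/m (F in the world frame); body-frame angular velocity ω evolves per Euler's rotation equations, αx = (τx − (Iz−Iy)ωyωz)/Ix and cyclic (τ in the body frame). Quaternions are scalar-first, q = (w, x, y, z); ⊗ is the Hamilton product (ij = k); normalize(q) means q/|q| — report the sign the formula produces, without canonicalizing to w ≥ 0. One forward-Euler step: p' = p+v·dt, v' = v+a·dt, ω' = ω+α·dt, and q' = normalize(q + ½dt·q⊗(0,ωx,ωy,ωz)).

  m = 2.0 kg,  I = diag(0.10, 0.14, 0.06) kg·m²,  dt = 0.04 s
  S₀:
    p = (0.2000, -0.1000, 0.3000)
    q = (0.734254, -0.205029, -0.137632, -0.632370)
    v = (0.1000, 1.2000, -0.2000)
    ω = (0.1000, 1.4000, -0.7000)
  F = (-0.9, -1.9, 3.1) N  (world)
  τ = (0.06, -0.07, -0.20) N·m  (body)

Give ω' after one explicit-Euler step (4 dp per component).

gyro term ω×Iω = (0.0784, -0.0028, 0.0056)
(τ − ω×Iω)/I = (-0.1840, -0.4800, -3.4267)
new body rate ω' = (0.0926, 1.3808, -0.8371)

ω' = (0.0926, 1.3808, -0.8371)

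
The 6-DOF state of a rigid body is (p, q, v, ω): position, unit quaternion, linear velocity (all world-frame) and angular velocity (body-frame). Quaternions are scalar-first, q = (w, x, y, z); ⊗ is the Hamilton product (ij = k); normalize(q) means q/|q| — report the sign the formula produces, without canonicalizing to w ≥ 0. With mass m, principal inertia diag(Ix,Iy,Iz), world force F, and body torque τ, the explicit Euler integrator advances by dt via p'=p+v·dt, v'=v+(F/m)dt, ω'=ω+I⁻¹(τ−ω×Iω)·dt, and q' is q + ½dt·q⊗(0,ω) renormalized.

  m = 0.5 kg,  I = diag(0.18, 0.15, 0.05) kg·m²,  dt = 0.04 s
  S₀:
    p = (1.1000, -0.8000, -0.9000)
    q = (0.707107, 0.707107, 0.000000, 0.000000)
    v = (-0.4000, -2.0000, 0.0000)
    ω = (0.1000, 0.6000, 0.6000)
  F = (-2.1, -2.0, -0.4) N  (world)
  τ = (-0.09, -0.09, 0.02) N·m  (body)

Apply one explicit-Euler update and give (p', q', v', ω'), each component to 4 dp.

p' = (1.0840, -0.8800, -0.9000)
q' = (0.7056, 0.7084, 0.0000, 0.0170)
v' = (-0.5680, -2.1600, -0.0320)
ω' = (0.0880, 0.5739, 0.6174)

a = (-4.2000, -4.0000, -0.8000)
p' = p + v·dt = (1.0840, -0.8800, -0.9000)
v + (F/m)dt = (-0.5680, -2.1600, -0.0320)
(τ − ω×Iω)/I = (-0.3000, -0.6520, 0.4360)
ω' = ω + α·dt = (0.0880, 0.5739, 0.6174)
2q̇ = q⊗(0,ω) = (-0.0707107, 0.0707107, 0.0000000, 0.8485284)
q + ½dt·q⊗(0,ω), renormalized = (0.7056, 0.7084, 0.0000, 0.0170)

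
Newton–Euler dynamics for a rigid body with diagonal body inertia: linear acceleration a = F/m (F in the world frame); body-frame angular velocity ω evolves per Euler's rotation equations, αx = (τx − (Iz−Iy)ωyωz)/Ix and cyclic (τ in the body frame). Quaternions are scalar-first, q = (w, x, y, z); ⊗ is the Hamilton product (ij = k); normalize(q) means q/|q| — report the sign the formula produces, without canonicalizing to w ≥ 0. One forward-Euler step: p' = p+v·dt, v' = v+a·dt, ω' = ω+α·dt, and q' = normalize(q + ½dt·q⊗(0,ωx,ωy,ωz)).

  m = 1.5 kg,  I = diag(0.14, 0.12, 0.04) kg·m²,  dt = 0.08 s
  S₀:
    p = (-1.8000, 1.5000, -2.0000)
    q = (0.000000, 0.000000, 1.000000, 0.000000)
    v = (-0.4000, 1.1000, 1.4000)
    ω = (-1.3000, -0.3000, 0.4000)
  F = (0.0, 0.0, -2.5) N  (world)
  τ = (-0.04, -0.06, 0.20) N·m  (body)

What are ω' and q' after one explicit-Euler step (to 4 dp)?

ω' = (-1.3283, -0.3053, 0.8156)
q' = (0.0120, 0.0160, 0.9985, 0.0519)

precession coupling ω×(Iω) = (0.0096, -0.0520, -0.0078)
(τ − ω×Iω)/I = (-0.3543, -0.0667, 5.1950)
new body rate ω' = (-1.3283, -0.3053, 0.8156)
Hamilton product q⊗(0,ω) = (0.3000000, 0.4000000, 0.0000000, 1.3000000)
q + ½dt·q⊗(0,ω), renormalized = (0.0120, 0.0160, 0.9985, 0.0519)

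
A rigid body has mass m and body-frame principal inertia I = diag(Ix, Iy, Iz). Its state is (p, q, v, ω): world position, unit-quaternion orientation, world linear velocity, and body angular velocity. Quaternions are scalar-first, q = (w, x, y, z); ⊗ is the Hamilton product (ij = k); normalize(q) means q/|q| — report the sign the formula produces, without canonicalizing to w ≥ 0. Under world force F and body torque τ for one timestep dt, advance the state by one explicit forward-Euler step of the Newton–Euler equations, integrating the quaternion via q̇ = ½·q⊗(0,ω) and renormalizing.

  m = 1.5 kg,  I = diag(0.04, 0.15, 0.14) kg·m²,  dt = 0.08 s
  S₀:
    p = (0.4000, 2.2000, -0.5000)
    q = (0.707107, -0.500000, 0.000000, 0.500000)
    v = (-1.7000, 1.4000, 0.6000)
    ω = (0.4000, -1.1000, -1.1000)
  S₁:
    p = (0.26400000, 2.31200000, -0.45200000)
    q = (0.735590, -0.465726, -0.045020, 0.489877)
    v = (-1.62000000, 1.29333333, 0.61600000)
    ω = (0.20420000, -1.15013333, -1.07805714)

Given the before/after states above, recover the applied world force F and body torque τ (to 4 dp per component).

Δv = v₁−v₀ = (0.08000000, -0.10666667, 0.01600000)
F = m·Δv/dt = (1.5000, -2.0000, 0.3000)
Δω = ω₁−ω₀ = (-0.19580000, -0.05013333, 0.02194286)
τ = I·(Δω/dt) + ω₀×(Iω₀) = (-0.1100, -0.0500, -0.0100)

F = (1.5000, -2.0000, 0.3000)
τ = (-0.1100, -0.0500, -0.0100)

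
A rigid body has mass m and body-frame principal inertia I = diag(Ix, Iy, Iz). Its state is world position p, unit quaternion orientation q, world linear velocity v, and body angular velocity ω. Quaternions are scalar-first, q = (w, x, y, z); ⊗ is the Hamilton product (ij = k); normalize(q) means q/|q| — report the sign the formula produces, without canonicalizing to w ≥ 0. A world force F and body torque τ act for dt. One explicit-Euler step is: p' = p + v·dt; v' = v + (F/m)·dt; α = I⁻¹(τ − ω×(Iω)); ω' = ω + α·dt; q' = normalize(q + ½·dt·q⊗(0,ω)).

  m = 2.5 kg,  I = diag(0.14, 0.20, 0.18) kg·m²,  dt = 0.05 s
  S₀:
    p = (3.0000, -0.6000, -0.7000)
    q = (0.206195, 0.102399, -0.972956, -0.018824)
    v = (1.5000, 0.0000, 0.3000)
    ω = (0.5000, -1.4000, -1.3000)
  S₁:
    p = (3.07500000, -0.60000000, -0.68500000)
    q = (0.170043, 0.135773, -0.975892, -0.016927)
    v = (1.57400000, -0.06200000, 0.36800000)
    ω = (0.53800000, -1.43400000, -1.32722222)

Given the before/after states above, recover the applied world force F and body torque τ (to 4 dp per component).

velocity change Δv = (0.07400000, -0.06200000, 0.06800000)
F = m·Δv/dt = (3.7000, -3.1000, 3.4000)
ω₁ − ω₀ = (0.03800000, -0.03400000, -0.02722222)
applied torque τ = (0.0700, -0.1100, -0.1400)

F = (3.7000, -3.1000, 3.4000)
τ = (0.0700, -0.1100, -0.1400)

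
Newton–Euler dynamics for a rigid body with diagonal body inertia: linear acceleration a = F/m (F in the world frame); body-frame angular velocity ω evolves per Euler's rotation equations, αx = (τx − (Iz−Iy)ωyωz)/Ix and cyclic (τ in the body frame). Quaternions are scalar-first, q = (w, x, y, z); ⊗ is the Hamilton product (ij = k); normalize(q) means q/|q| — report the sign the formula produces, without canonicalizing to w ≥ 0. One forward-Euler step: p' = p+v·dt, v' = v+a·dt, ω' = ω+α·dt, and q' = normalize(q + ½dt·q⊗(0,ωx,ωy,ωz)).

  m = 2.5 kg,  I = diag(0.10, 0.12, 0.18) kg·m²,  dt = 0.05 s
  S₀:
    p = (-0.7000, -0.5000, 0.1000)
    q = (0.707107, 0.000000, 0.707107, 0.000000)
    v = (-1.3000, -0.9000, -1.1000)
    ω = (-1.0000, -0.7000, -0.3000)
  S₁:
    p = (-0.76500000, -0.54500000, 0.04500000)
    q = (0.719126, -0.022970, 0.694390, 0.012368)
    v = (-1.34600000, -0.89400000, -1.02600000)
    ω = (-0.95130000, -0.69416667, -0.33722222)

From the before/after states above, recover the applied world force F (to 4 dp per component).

F = (-2.3000, 0.3000, 3.7000)

velocity change Δv = (-0.04600000, 0.00600000, 0.07400000)
applied force F = (-2.3000, 0.3000, 3.7000)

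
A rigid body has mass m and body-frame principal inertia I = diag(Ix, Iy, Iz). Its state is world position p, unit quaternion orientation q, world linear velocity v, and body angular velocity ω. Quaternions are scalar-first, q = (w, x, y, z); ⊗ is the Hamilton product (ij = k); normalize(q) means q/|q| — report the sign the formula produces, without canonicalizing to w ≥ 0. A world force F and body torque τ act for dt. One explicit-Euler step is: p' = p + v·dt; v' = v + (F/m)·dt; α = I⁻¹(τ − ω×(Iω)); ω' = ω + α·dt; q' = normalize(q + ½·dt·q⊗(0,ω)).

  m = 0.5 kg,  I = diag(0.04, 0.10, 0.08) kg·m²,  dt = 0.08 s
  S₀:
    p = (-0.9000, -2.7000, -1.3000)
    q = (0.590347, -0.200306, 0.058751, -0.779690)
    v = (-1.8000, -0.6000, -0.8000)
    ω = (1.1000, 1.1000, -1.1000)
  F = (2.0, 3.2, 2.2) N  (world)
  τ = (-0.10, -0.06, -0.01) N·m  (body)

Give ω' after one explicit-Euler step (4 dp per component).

gyro term ω×Iω = (0.0242, 0.0484, 0.0726)
(τ − ω×Iω)/I = (-3.1050, -1.0840, -1.0325)
ω' = ω + α·dt = (0.8516, 1.0133, -1.1826)

ω' = (0.8516, 1.0133, -1.1826)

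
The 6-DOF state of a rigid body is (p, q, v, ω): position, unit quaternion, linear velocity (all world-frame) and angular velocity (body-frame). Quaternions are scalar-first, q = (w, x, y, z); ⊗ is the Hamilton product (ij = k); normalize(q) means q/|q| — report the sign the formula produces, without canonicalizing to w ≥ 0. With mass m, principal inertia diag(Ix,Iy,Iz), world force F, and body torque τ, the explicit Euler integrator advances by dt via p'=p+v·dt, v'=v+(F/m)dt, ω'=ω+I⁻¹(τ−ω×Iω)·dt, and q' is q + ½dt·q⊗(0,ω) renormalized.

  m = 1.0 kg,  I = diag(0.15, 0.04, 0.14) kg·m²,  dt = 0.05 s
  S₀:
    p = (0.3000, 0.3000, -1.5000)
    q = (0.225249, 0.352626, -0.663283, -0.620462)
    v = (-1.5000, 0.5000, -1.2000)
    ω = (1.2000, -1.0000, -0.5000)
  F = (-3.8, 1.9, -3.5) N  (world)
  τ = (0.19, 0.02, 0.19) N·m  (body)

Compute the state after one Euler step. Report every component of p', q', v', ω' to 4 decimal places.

p' = (0.2250, 0.3250, -1.5600)
q' = (0.1902, 0.3519, -0.6825, -0.6117)
v' = (-1.6900, 0.5950, -1.3750)
ω' = (1.2467, -0.9675, -0.4793)

p + v·dt = (0.2250, 0.3250, -1.5600)
v + (F/m)dt = (-1.6900, 0.5950, -1.3750)
α = I⁻¹(τ − ω×Iω) = (0.9333, 0.6500, 0.4143)
new body rate ω' = (1.2467, -0.9675, -0.4793)
Hamilton product q⊗(0,ω) = (-1.3966652, -0.0185217, -0.7934904, 0.3306891)
q + ½dt·q⊗(0,ω), renormalized = (0.1902, 0.3519, -0.6825, -0.6117)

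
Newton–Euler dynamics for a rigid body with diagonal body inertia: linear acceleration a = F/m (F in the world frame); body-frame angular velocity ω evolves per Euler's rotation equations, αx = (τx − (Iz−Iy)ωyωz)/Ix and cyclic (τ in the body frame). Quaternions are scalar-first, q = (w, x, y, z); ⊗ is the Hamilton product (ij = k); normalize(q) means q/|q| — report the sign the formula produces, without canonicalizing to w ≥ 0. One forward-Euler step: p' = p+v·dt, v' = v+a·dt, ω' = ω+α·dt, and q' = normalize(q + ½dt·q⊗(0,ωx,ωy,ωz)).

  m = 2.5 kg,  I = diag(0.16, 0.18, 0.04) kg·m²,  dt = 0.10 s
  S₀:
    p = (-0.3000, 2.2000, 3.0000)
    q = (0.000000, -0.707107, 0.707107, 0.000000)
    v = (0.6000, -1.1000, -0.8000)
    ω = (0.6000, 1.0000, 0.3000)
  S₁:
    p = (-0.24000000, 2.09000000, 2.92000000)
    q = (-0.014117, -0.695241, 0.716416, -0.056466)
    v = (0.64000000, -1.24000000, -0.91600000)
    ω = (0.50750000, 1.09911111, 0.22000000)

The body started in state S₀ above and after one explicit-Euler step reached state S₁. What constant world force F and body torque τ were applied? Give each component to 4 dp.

F = (1.0000, -3.5000, -2.9000)
τ = (-0.1900, 0.2000, -0.0200)

ω₁ − ω₀ = (-0.09250000, 0.09911111, -0.08000000)
I·α + gyro = (-0.1900, 0.2000, -0.0200)
v₁ − v₀ = (0.04000000, -0.14000000, -0.11600000)
F = m·Δv/dt = (1.0000, -3.5000, -2.9000)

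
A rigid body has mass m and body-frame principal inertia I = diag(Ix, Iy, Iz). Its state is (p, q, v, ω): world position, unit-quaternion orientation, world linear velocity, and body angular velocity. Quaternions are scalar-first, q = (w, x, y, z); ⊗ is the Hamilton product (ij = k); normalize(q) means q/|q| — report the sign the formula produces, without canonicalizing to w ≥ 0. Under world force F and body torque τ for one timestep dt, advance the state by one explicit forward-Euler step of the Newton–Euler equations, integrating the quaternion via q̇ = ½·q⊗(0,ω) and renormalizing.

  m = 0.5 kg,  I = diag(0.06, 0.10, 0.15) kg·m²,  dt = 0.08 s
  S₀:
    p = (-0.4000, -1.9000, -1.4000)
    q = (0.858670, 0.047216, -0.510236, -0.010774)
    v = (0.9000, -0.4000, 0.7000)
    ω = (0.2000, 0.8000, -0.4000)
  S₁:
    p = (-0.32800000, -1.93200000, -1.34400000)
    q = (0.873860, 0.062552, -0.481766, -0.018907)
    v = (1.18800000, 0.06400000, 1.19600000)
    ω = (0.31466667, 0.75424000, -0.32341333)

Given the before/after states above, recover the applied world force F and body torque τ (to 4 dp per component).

velocity change Δv = (0.28800000, 0.46400000, 0.49600000)
applied force F = (1.8000, 2.9000, 3.1000)
Δω = ω₁−ω₀ = (0.11466667, -0.04576000, 0.07658667)
applied torque τ = (0.0700, -0.0500, 0.1500)

F = (1.8000, 2.9000, 3.1000)
τ = (0.0700, -0.0500, 0.1500)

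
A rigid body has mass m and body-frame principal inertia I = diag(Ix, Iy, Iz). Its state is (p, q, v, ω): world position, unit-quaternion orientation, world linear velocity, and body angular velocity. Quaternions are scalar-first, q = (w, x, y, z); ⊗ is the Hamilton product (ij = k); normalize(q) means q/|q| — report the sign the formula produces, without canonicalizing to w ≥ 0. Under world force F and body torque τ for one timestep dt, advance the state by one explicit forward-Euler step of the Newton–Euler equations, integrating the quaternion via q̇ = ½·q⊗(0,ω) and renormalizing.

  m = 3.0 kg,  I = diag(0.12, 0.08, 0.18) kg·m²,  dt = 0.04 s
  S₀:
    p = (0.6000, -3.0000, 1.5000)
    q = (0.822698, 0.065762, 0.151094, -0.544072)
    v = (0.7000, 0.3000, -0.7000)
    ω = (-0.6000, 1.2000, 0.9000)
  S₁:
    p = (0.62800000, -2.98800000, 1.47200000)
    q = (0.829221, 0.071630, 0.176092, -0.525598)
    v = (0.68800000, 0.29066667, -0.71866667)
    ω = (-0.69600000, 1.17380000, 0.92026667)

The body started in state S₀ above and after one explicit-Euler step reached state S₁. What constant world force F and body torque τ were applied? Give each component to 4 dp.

rate change Δω = (-0.09600000, -0.02620000, 0.02026667)
precession coupling = (0.1080, 0.0324, 0.0288)
τ = I·(Δω/dt) + ω₀×(Iω₀) = (-0.1800, -0.0200, 0.1200)
Δv = v₁−v₀ = (-0.01200000, -0.00933333, -0.01866667)
F = m·Δv/dt = (-0.9000, -0.7000, -1.4000)

F = (-0.9000, -0.7000, -1.4000)
τ = (-0.1800, -0.0200, 0.1200)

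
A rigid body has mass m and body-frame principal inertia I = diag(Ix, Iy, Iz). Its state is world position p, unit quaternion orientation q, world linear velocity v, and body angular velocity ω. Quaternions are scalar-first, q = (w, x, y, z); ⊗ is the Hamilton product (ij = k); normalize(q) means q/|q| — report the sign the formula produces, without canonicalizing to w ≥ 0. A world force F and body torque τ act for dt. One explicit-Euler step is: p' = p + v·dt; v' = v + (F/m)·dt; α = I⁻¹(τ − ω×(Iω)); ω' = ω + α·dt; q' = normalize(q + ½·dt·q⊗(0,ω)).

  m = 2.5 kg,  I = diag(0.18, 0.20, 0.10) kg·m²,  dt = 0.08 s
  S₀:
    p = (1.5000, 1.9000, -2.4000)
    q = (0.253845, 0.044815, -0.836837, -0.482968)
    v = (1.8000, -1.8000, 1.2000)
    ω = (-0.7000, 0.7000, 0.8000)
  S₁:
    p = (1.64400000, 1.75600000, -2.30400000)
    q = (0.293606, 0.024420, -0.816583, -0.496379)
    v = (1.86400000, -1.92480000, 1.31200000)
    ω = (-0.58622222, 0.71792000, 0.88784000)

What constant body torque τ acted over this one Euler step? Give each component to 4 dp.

τ = (0.2000, 0.0000, 0.1000)

Δω = ω₁−ω₀ = (0.11377778, 0.01792000, 0.08784000)
precession coupling = (-0.0560, -0.0448, -0.0098)
applied torque τ = (0.2000, 0.0000, 0.1000)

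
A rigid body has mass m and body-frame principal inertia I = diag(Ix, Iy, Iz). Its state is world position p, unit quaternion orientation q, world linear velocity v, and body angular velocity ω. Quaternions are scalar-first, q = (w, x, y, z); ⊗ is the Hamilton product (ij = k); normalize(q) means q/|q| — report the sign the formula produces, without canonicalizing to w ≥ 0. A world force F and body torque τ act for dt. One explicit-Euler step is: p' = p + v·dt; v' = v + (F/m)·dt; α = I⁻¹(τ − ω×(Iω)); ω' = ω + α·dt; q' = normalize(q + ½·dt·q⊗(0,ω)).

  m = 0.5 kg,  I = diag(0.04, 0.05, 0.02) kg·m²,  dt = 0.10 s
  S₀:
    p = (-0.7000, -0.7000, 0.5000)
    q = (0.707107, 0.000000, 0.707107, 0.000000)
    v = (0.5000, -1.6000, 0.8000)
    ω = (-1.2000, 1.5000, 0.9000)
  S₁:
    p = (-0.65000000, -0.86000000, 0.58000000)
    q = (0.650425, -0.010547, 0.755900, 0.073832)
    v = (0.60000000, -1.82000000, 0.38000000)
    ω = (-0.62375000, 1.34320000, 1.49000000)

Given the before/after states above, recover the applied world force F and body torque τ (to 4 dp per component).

F = (0.5000, -1.1000, -2.1000)
τ = (0.1900, -0.1000, 0.1000)

v₁ − v₀ = (0.10000000, -0.22000000, -0.42000000)
m·(v₁−v₀)/dt = (0.5000, -1.1000, -2.1000)
Δω = ω₁−ω₀ = (0.57625000, -0.15680000, 0.59000000)
precession coupling = (-0.0405, -0.0216, -0.0180)
applied torque τ = (0.1900, -0.1000, 0.1000)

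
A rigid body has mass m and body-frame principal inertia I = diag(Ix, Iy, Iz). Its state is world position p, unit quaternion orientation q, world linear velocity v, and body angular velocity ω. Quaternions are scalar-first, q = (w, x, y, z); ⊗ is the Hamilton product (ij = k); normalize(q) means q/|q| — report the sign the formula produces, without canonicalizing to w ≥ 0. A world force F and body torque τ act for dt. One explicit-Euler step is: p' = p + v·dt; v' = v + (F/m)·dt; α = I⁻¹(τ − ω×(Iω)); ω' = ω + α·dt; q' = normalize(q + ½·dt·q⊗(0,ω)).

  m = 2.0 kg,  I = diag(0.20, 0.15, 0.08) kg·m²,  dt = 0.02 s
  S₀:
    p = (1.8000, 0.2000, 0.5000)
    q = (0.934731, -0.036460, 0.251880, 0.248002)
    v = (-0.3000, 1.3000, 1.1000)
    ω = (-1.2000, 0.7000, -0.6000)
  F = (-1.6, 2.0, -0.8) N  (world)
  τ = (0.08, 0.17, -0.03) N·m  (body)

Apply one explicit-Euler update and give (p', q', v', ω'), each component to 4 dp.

p' = (1.7940, 0.2260, 0.5220)
q' = (0.9339, -0.0509, 0.2552, 0.2451)
v' = (-0.3160, 1.3200, 1.0920)
ω' = (-1.1949, 0.7111, -0.6180)

(τ − ω×Iω)/I = (0.2530, 0.5573, -0.9000)
new body rate ω' = (-1.1949, 0.7111, -0.6180)
Hamilton product q⊗(0,ω) = (-0.0712668, -1.4464066, 0.3348333, -0.2841046)
q + ½dt·q⊗(0,ω), renormalized = (0.9339, -0.0509, 0.2552, 0.2451)
linear accel F/m = (-0.8000, 1.0000, -0.4000)
p' = p + v·dt = (1.7940, 0.2260, 0.5220)
new velocity v' = (-0.3160, 1.3200, 1.0920)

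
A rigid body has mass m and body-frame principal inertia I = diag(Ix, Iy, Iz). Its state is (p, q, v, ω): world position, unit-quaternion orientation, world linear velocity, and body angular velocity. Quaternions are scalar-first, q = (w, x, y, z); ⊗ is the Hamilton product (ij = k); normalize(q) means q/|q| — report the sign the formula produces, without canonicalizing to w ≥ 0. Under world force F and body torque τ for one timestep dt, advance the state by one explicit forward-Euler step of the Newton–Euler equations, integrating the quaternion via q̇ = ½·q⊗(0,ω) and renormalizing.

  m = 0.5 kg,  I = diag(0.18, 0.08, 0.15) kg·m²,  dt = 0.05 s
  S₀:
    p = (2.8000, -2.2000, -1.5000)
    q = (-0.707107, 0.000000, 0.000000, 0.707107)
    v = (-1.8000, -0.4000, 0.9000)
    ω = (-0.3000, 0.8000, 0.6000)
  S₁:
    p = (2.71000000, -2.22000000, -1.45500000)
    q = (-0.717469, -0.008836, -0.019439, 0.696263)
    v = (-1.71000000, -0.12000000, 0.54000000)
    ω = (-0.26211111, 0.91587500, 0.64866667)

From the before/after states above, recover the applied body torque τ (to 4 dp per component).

τ = (0.1700, 0.1800, 0.1700)

ω₁ − ω₀ = (0.03788889, 0.11587500, 0.04866667)
gyro term ω₀×Iω₀ = (0.0336, -0.0054, 0.0240)
τ = I·(Δω/dt) + ω₀×(Iω₀) = (0.1700, 0.1800, 0.1700)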